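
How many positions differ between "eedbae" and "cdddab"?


Comparing "eedbae" and "cdddab" position by position:
  Position 0: 'e' vs 'c' => DIFFER
  Position 1: 'e' vs 'd' => DIFFER
  Position 2: 'd' vs 'd' => same
  Position 3: 'b' vs 'd' => DIFFER
  Position 4: 'a' vs 'a' => same
  Position 5: 'e' vs 'b' => DIFFER
Positions that differ: 4

4


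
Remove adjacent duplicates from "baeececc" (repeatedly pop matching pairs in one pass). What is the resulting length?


Input: baeececc
Stack-based adjacent duplicate removal:
  Read 'b': push. Stack: b
  Read 'a': push. Stack: ba
  Read 'e': push. Stack: bae
  Read 'e': matches stack top 'e' => pop. Stack: ba
  Read 'c': push. Stack: bac
  Read 'e': push. Stack: bace
  Read 'c': push. Stack: bacec
  Read 'c': matches stack top 'c' => pop. Stack: bace
Final stack: "bace" (length 4)

4


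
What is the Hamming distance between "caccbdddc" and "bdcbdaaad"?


Comparing "caccbdddc" and "bdcbdaaad" position by position:
  Position 0: 'c' vs 'b' => differ
  Position 1: 'a' vs 'd' => differ
  Position 2: 'c' vs 'c' => same
  Position 3: 'c' vs 'b' => differ
  Position 4: 'b' vs 'd' => differ
  Position 5: 'd' vs 'a' => differ
  Position 6: 'd' vs 'a' => differ
  Position 7: 'd' vs 'a' => differ
  Position 8: 'c' vs 'd' => differ
Total differences (Hamming distance): 8

8


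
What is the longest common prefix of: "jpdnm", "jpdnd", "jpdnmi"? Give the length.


Words: jpdnm, jpdnd, jpdnmi
  Position 0: all 'j' => match
  Position 1: all 'p' => match
  Position 2: all 'd' => match
  Position 3: all 'n' => match
  Position 4: ('m', 'd', 'm') => mismatch, stop
LCP = "jpdn" (length 4)

4


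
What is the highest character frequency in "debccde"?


Input: debccde
Character counts:
  'b': 1
  'c': 2
  'd': 2
  'e': 2
Maximum frequency: 2

2


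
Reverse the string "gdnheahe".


Input: gdnheahe
Reading characters right to left:
  Position 7: 'e'
  Position 6: 'h'
  Position 5: 'a'
  Position 4: 'e'
  Position 3: 'h'
  Position 2: 'n'
  Position 1: 'd'
  Position 0: 'g'
Reversed: ehaehndg

ehaehndg


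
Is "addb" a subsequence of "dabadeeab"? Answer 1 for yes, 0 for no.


Check if "addb" is a subsequence of "dabadeeab"
Greedy scan:
  Position 0 ('d'): no match needed
  Position 1 ('a'): matches sub[0] = 'a'
  Position 2 ('b'): no match needed
  Position 3 ('a'): no match needed
  Position 4 ('d'): matches sub[1] = 'd'
  Position 5 ('e'): no match needed
  Position 6 ('e'): no match needed
  Position 7 ('a'): no match needed
  Position 8 ('b'): no match needed
Only matched 2/4 characters => not a subsequence

0


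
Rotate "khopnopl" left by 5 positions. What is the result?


Input: "khopnopl", rotate left by 5
First 5 characters: "khopn"
Remaining characters: "opl"
Concatenate remaining + first: "opl" + "khopn" = "oplkhopn"

oplkhopn


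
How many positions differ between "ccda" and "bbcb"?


Comparing "ccda" and "bbcb" position by position:
  Position 0: 'c' vs 'b' => DIFFER
  Position 1: 'c' vs 'b' => DIFFER
  Position 2: 'd' vs 'c' => DIFFER
  Position 3: 'a' vs 'b' => DIFFER
Positions that differ: 4

4


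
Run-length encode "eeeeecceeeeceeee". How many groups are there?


Input: eeeeecceeeeceeee
Scanning for consecutive runs:
  Group 1: 'e' x 5 (positions 0-4)
  Group 2: 'c' x 2 (positions 5-6)
  Group 3: 'e' x 4 (positions 7-10)
  Group 4: 'c' x 1 (positions 11-11)
  Group 5: 'e' x 4 (positions 12-15)
Total groups: 5

5


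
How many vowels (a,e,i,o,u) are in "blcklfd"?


Input: blcklfd
Checking each character:
  'b' at position 0: consonant
  'l' at position 1: consonant
  'c' at position 2: consonant
  'k' at position 3: consonant
  'l' at position 4: consonant
  'f' at position 5: consonant
  'd' at position 6: consonant
Total vowels: 0

0


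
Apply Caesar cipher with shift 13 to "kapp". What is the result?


Caesar cipher: shift "kapp" by 13
  'k' (pos 10) + 13 = pos 23 = 'x'
  'a' (pos 0) + 13 = pos 13 = 'n'
  'p' (pos 15) + 13 = pos 2 = 'c'
  'p' (pos 15) + 13 = pos 2 = 'c'
Result: xncc

xncc


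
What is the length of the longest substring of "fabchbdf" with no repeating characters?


Input: "fabchbdf"
Sliding window (track last position of each char):
  Position 0 ('f'): window [0,0] length 1 -- new best
  Position 1 ('a'): window [0,1] length 2 -- new best
  Position 2 ('b'): window [0,2] length 3 -- new best
  Position 3 ('c'): window [0,3] length 4 -- new best
  Position 4 ('h'): window [0,4] length 5 -- new best
  Position 5 ('b'): repeat (last at 2), move window start to 3
  Position 5 ('b'): window [3,5] length 3
  Position 6 ('d'): window [3,6] length 4
  Position 7 ('f'): window [3,7] length 5
Longest substring with no repeats: "fabch" with length 5

5


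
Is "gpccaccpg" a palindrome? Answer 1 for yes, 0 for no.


Input: gpccaccpg
Reversed: gpccaccpg
  Compare pos 0 ('g') with pos 8 ('g'): match
  Compare pos 1 ('p') with pos 7 ('p'): match
  Compare pos 2 ('c') with pos 6 ('c'): match
  Compare pos 3 ('c') with pos 5 ('c'): match
Result: palindrome

1


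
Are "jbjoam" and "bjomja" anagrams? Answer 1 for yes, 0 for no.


Strings: "jbjoam", "bjomja"
Sorted first:  abjjmo
Sorted second: abjjmo
Sorted forms match => anagrams

1


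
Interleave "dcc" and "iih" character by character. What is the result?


Interleaving "dcc" and "iih":
  Position 0: 'd' from first, 'i' from second => "di"
  Position 1: 'c' from first, 'i' from second => "ci"
  Position 2: 'c' from first, 'h' from second => "ch"
Result: dicich

dicich


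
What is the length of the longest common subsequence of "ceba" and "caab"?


LCS of "ceba" and "caab"
DP table:
           c    a    a    b
      0    0    0    0    0
  c   0    1    1    1    1
  e   0    1    1    1    1
  b   0    1    1    1    2
  a   0    1    2    2    2
LCS length = dp[4][4] = 2

2


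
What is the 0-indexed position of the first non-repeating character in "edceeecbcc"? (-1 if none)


Input: edceeecbcc
Character frequencies:
  'b': 1
  'c': 4
  'd': 1
  'e': 4
Scanning left to right for freq == 1:
  Position 0 ('e'): freq=4, skip
  Position 1 ('d'): unique! => answer = 1

1


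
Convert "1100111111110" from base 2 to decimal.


Input: "1100111111110" in base 2
Positional expansion:
  Digit '1' (value 1) x 2^12 = 4096
  Digit '1' (value 1) x 2^11 = 2048
  Digit '0' (value 0) x 2^10 = 0
  Digit '0' (value 0) x 2^9 = 0
  Digit '1' (value 1) x 2^8 = 256
  Digit '1' (value 1) x 2^7 = 128
  Digit '1' (value 1) x 2^6 = 64
  Digit '1' (value 1) x 2^5 = 32
  Digit '1' (value 1) x 2^4 = 16
  Digit '1' (value 1) x 2^3 = 8
  Digit '1' (value 1) x 2^2 = 4
  Digit '1' (value 1) x 2^1 = 2
  Digit '0' (value 0) x 2^0 = 0
Sum = 6654

6654


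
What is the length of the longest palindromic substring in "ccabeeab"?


Input: "ccabeeab"
Checking substrings for palindromes:
  [0:2] "cc" (len 2) => palindrome
  [4:6] "ee" (len 2) => palindrome
Longest palindromic substring: "cc" with length 2

2


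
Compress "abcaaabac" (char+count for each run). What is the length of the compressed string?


Input: abcaaabac
Runs:
  'a' x 1 => "a1"
  'b' x 1 => "b1"
  'c' x 1 => "c1"
  'a' x 3 => "a3"
  'b' x 1 => "b1"
  'a' x 1 => "a1"
  'c' x 1 => "c1"
Compressed: "a1b1c1a3b1a1c1"
Compressed length: 14

14


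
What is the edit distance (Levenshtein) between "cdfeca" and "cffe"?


Computing edit distance: "cdfeca" -> "cffe"
DP table:
           c    f    f    e
      0    1    2    3    4
  c   1    0    1    2    3
  d   2    1    1    2    3
  f   3    2    1    1    2
  e   4    3    2    2    1
  c   5    4    3    3    2
  a   6    5    4    4    3
Edit distance = dp[6][4] = 3

3


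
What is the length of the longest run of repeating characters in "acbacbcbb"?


Input: "acbacbcbb"
Scanning for longest run:
  Position 1 ('c'): new char, reset run to 1
  Position 2 ('b'): new char, reset run to 1
  Position 3 ('a'): new char, reset run to 1
  Position 4 ('c'): new char, reset run to 1
  Position 5 ('b'): new char, reset run to 1
  Position 6 ('c'): new char, reset run to 1
  Position 7 ('b'): new char, reset run to 1
  Position 8 ('b'): continues run of 'b', length=2
Longest run: 'b' with length 2

2


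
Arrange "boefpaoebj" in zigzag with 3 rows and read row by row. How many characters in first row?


Zigzag "boefpaoebj" into 3 rows:
Placing characters:
  'b' => row 0
  'o' => row 1
  'e' => row 2
  'f' => row 1
  'p' => row 0
  'a' => row 1
  'o' => row 2
  'e' => row 1
  'b' => row 0
  'j' => row 1
Rows:
  Row 0: "bpb"
  Row 1: "ofaej"
  Row 2: "eo"
First row length: 3

3


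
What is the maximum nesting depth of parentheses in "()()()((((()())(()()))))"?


Input: "()()()((((()())(()()))))"
Tracking depth:
  Position 0 '(': depth becomes 1
  Position 1 ')': depth becomes 0
  Position 2 '(': depth becomes 1
  Position 3 ')': depth becomes 0
  Position 4 '(': depth becomes 1
  Position 5 ')': depth becomes 0
  Position 6 '(': depth becomes 1
  Position 7 '(': depth becomes 2
  Position 8 '(': depth becomes 3
  Position 9 '(': depth becomes 4
  Position 10 '(': depth becomes 5
  Position 11 ')': depth becomes 4
  Position 12 '(': depth becomes 5
  Position 13 ')': depth becomes 4
  Position 14 ')': depth becomes 3
  Position 15 '(': depth becomes 4
  Position 16 '(': depth becomes 5
  Position 17 ')': depth becomes 4
  Position 18 '(': depth becomes 5
  Position 19 ')': depth becomes 4
  Position 20 ')': depth becomes 3
  Position 21 ')': depth becomes 2
  Position 22 ')': depth becomes 1
  Position 23 ')': depth becomes 0
Maximum depth reached: 5

5


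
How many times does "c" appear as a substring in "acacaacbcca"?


Searching for "c" in "acacaacbcca"
Scanning each position:
  Position 0: "a" => no
  Position 1: "c" => MATCH
  Position 2: "a" => no
  Position 3: "c" => MATCH
  Position 4: "a" => no
  Position 5: "a" => no
  Position 6: "c" => MATCH
  Position 7: "b" => no
  Position 8: "c" => MATCH
  Position 9: "c" => MATCH
  Position 10: "a" => no
Total occurrences: 5

5


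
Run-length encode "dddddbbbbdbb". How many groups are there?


Input: dddddbbbbdbb
Scanning for consecutive runs:
  Group 1: 'd' x 5 (positions 0-4)
  Group 2: 'b' x 4 (positions 5-8)
  Group 3: 'd' x 1 (positions 9-9)
  Group 4: 'b' x 2 (positions 10-11)
Total groups: 4

4


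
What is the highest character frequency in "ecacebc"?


Input: ecacebc
Character counts:
  'a': 1
  'b': 1
  'c': 3
  'e': 2
Maximum frequency: 3

3


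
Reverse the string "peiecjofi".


Input: peiecjofi
Reading characters right to left:
  Position 8: 'i'
  Position 7: 'f'
  Position 6: 'o'
  Position 5: 'j'
  Position 4: 'c'
  Position 3: 'e'
  Position 2: 'i'
  Position 1: 'e'
  Position 0: 'p'
Reversed: ifojceiep

ifojceiep


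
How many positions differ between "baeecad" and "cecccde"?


Comparing "baeecad" and "cecccde" position by position:
  Position 0: 'b' vs 'c' => DIFFER
  Position 1: 'a' vs 'e' => DIFFER
  Position 2: 'e' vs 'c' => DIFFER
  Position 3: 'e' vs 'c' => DIFFER
  Position 4: 'c' vs 'c' => same
  Position 5: 'a' vs 'd' => DIFFER
  Position 6: 'd' vs 'e' => DIFFER
Positions that differ: 6

6


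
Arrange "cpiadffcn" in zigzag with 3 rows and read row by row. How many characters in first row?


Zigzag "cpiadffcn" into 3 rows:
Placing characters:
  'c' => row 0
  'p' => row 1
  'i' => row 2
  'a' => row 1
  'd' => row 0
  'f' => row 1
  'f' => row 2
  'c' => row 1
  'n' => row 0
Rows:
  Row 0: "cdn"
  Row 1: "pafc"
  Row 2: "if"
First row length: 3

3


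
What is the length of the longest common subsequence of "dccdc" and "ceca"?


LCS of "dccdc" and "ceca"
DP table:
           c    e    c    a
      0    0    0    0    0
  d   0    0    0    0    0
  c   0    1    1    1    1
  c   0    1    1    2    2
  d   0    1    1    2    2
  c   0    1    1    2    2
LCS length = dp[5][4] = 2

2


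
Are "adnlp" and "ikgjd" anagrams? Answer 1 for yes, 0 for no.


Strings: "adnlp", "ikgjd"
Sorted first:  adlnp
Sorted second: dgijk
Differ at position 0: 'a' vs 'd' => not anagrams

0


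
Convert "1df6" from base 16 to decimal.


Input: "1df6" in base 16
Positional expansion:
  Digit '1' (value 1) x 16^3 = 4096
  Digit 'd' (value 13) x 16^2 = 3328
  Digit 'f' (value 15) x 16^1 = 240
  Digit '6' (value 6) x 16^0 = 6
Sum = 7670

7670


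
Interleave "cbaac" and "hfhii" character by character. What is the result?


Interleaving "cbaac" and "hfhii":
  Position 0: 'c' from first, 'h' from second => "ch"
  Position 1: 'b' from first, 'f' from second => "bf"
  Position 2: 'a' from first, 'h' from second => "ah"
  Position 3: 'a' from first, 'i' from second => "ai"
  Position 4: 'c' from first, 'i' from second => "ci"
Result: chbfahaici

chbfahaici


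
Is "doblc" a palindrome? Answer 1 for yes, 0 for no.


Input: doblc
Reversed: clbod
  Compare pos 0 ('d') with pos 4 ('c'): MISMATCH
  Compare pos 1 ('o') with pos 3 ('l'): MISMATCH
Result: not a palindrome

0


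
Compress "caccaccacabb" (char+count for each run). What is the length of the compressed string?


Input: caccaccacabb
Runs:
  'c' x 1 => "c1"
  'a' x 1 => "a1"
  'c' x 2 => "c2"
  'a' x 1 => "a1"
  'c' x 2 => "c2"
  'a' x 1 => "a1"
  'c' x 1 => "c1"
  'a' x 1 => "a1"
  'b' x 2 => "b2"
Compressed: "c1a1c2a1c2a1c1a1b2"
Compressed length: 18

18


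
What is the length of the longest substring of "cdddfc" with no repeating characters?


Input: "cdddfc"
Sliding window (track last position of each char):
  Position 0 ('c'): window [0,0] length 1 -- new best
  Position 1 ('d'): window [0,1] length 2 -- new best
  Position 2 ('d'): repeat (last at 1), move window start to 2
  Position 2 ('d'): window [2,2] length 1
  Position 3 ('d'): repeat (last at 2), move window start to 3
  Position 3 ('d'): window [3,3] length 1
  Position 4 ('f'): window [3,4] length 2
  Position 5 ('c'): window [3,5] length 3 -- new best
Longest substring with no repeats: "dfc" with length 3

3


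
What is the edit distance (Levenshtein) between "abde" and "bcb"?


Computing edit distance: "abde" -> "bcb"
DP table:
           b    c    b
      0    1    2    3
  a   1    1    2    3
  b   2    1    2    2
  d   3    2    2    3
  e   4    3    3    3
Edit distance = dp[4][3] = 3

3


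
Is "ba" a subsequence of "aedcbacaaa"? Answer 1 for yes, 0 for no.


Check if "ba" is a subsequence of "aedcbacaaa"
Greedy scan:
  Position 0 ('a'): no match needed
  Position 1 ('e'): no match needed
  Position 2 ('d'): no match needed
  Position 3 ('c'): no match needed
  Position 4 ('b'): matches sub[0] = 'b'
  Position 5 ('a'): matches sub[1] = 'a'
  Position 6 ('c'): no match needed
  Position 7 ('a'): no match needed
  Position 8 ('a'): no match needed
  Position 9 ('a'): no match needed
All 2 characters matched => is a subsequence

1


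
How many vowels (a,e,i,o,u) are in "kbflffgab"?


Input: kbflffgab
Checking each character:
  'k' at position 0: consonant
  'b' at position 1: consonant
  'f' at position 2: consonant
  'l' at position 3: consonant
  'f' at position 4: consonant
  'f' at position 5: consonant
  'g' at position 6: consonant
  'a' at position 7: vowel (running total: 1)
  'b' at position 8: consonant
Total vowels: 1

1


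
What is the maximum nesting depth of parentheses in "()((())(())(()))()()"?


Input: "()((())(())(()))()()"
Tracking depth:
  Position 0 '(': depth becomes 1
  Position 1 ')': depth becomes 0
  Position 2 '(': depth becomes 1
  Position 3 '(': depth becomes 2
  Position 4 '(': depth becomes 3
  Position 5 ')': depth becomes 2
  Position 6 ')': depth becomes 1
  Position 7 '(': depth becomes 2
  Position 8 '(': depth becomes 3
  Position 9 ')': depth becomes 2
  Position 10 ')': depth becomes 1
  Position 11 '(': depth becomes 2
  Position 12 '(': depth becomes 3
  Position 13 ')': depth becomes 2
  Position 14 ')': depth becomes 1
  Position 15 ')': depth becomes 0
  Position 16 '(': depth becomes 1
  Position 17 ')': depth becomes 0
  Position 18 '(': depth becomes 1
  Position 19 ')': depth becomes 0
Maximum depth reached: 3

3


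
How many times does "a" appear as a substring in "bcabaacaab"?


Searching for "a" in "bcabaacaab"
Scanning each position:
  Position 0: "b" => no
  Position 1: "c" => no
  Position 2: "a" => MATCH
  Position 3: "b" => no
  Position 4: "a" => MATCH
  Position 5: "a" => MATCH
  Position 6: "c" => no
  Position 7: "a" => MATCH
  Position 8: "a" => MATCH
  Position 9: "b" => no
Total occurrences: 5

5


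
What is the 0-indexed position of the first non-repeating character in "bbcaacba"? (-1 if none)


Input: bbcaacba
Character frequencies:
  'a': 3
  'b': 3
  'c': 2
Scanning left to right for freq == 1:
  Position 0 ('b'): freq=3, skip
  Position 1 ('b'): freq=3, skip
  Position 2 ('c'): freq=2, skip
  Position 3 ('a'): freq=3, skip
  Position 4 ('a'): freq=3, skip
  Position 5 ('c'): freq=2, skip
  Position 6 ('b'): freq=3, skip
  Position 7 ('a'): freq=3, skip
  No unique character found => answer = -1

-1


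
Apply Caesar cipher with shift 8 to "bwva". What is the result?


Caesar cipher: shift "bwva" by 8
  'b' (pos 1) + 8 = pos 9 = 'j'
  'w' (pos 22) + 8 = pos 4 = 'e'
  'v' (pos 21) + 8 = pos 3 = 'd'
  'a' (pos 0) + 8 = pos 8 = 'i'
Result: jedi

jedi


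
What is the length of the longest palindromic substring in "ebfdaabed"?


Input: "ebfdaabed"
Checking substrings for palindromes:
  [4:6] "aa" (len 2) => palindrome
Longest palindromic substring: "aa" with length 2

2


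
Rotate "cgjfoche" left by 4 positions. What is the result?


Input: "cgjfoche", rotate left by 4
First 4 characters: "cgjf"
Remaining characters: "oche"
Concatenate remaining + first: "oche" + "cgjf" = "ochecgjf"

ochecgjf


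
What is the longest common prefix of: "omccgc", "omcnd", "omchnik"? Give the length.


Words: omccgc, omcnd, omchnik
  Position 0: all 'o' => match
  Position 1: all 'm' => match
  Position 2: all 'c' => match
  Position 3: ('c', 'n', 'h') => mismatch, stop
LCP = "omc" (length 3)

3


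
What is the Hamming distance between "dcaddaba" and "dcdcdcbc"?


Comparing "dcaddaba" and "dcdcdcbc" position by position:
  Position 0: 'd' vs 'd' => same
  Position 1: 'c' vs 'c' => same
  Position 2: 'a' vs 'd' => differ
  Position 3: 'd' vs 'c' => differ
  Position 4: 'd' vs 'd' => same
  Position 5: 'a' vs 'c' => differ
  Position 6: 'b' vs 'b' => same
  Position 7: 'a' vs 'c' => differ
Total differences (Hamming distance): 4

4


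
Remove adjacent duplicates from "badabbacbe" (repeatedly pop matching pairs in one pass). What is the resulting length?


Input: badabbacbe
Stack-based adjacent duplicate removal:
  Read 'b': push. Stack: b
  Read 'a': push. Stack: ba
  Read 'd': push. Stack: bad
  Read 'a': push. Stack: bada
  Read 'b': push. Stack: badab
  Read 'b': matches stack top 'b' => pop. Stack: bada
  Read 'a': matches stack top 'a' => pop. Stack: bad
  Read 'c': push. Stack: badc
  Read 'b': push. Stack: badcb
  Read 'e': push. Stack: badcbe
Final stack: "badcbe" (length 6)

6


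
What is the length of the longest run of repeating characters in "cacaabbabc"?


Input: "cacaabbabc"
Scanning for longest run:
  Position 1 ('a'): new char, reset run to 1
  Position 2 ('c'): new char, reset run to 1
  Position 3 ('a'): new char, reset run to 1
  Position 4 ('a'): continues run of 'a', length=2
  Position 5 ('b'): new char, reset run to 1
  Position 6 ('b'): continues run of 'b', length=2
  Position 7 ('a'): new char, reset run to 1
  Position 8 ('b'): new char, reset run to 1
  Position 9 ('c'): new char, reset run to 1
Longest run: 'a' with length 2

2


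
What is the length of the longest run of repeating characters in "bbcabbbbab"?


Input: "bbcabbbbab"
Scanning for longest run:
  Position 1 ('b'): continues run of 'b', length=2
  Position 2 ('c'): new char, reset run to 1
  Position 3 ('a'): new char, reset run to 1
  Position 4 ('b'): new char, reset run to 1
  Position 5 ('b'): continues run of 'b', length=2
  Position 6 ('b'): continues run of 'b', length=3
  Position 7 ('b'): continues run of 'b', length=4
  Position 8 ('a'): new char, reset run to 1
  Position 9 ('b'): new char, reset run to 1
Longest run: 'b' with length 4

4


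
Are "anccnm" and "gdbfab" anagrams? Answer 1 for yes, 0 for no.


Strings: "anccnm", "gdbfab"
Sorted first:  accmnn
Sorted second: abbdfg
Differ at position 1: 'c' vs 'b' => not anagrams

0


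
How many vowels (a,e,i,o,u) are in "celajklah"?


Input: celajklah
Checking each character:
  'c' at position 0: consonant
  'e' at position 1: vowel (running total: 1)
  'l' at position 2: consonant
  'a' at position 3: vowel (running total: 2)
  'j' at position 4: consonant
  'k' at position 5: consonant
  'l' at position 6: consonant
  'a' at position 7: vowel (running total: 3)
  'h' at position 8: consonant
Total vowels: 3

3


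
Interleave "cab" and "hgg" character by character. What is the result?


Interleaving "cab" and "hgg":
  Position 0: 'c' from first, 'h' from second => "ch"
  Position 1: 'a' from first, 'g' from second => "ag"
  Position 2: 'b' from first, 'g' from second => "bg"
Result: chagbg

chagbg


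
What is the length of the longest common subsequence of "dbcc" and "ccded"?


LCS of "dbcc" and "ccded"
DP table:
           c    c    d    e    d
      0    0    0    0    0    0
  d   0    0    0    1    1    1
  b   0    0    0    1    1    1
  c   0    1    1    1    1    1
  c   0    1    2    2    2    2
LCS length = dp[4][5] = 2

2


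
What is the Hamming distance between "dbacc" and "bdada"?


Comparing "dbacc" and "bdada" position by position:
  Position 0: 'd' vs 'b' => differ
  Position 1: 'b' vs 'd' => differ
  Position 2: 'a' vs 'a' => same
  Position 3: 'c' vs 'd' => differ
  Position 4: 'c' vs 'a' => differ
Total differences (Hamming distance): 4

4


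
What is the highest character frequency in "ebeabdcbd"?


Input: ebeabdcbd
Character counts:
  'a': 1
  'b': 3
  'c': 1
  'd': 2
  'e': 2
Maximum frequency: 3

3


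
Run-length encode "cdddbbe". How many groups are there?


Input: cdddbbe
Scanning for consecutive runs:
  Group 1: 'c' x 1 (positions 0-0)
  Group 2: 'd' x 3 (positions 1-3)
  Group 3: 'b' x 2 (positions 4-5)
  Group 4: 'e' x 1 (positions 6-6)
Total groups: 4

4


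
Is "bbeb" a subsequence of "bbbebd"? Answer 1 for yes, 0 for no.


Check if "bbeb" is a subsequence of "bbbebd"
Greedy scan:
  Position 0 ('b'): matches sub[0] = 'b'
  Position 1 ('b'): matches sub[1] = 'b'
  Position 2 ('b'): no match needed
  Position 3 ('e'): matches sub[2] = 'e'
  Position 4 ('b'): matches sub[3] = 'b'
  Position 5 ('d'): no match needed
All 4 characters matched => is a subsequence

1


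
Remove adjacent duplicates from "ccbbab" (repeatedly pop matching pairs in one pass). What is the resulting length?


Input: ccbbab
Stack-based adjacent duplicate removal:
  Read 'c': push. Stack: c
  Read 'c': matches stack top 'c' => pop. Stack: (empty)
  Read 'b': push. Stack: b
  Read 'b': matches stack top 'b' => pop. Stack: (empty)
  Read 'a': push. Stack: a
  Read 'b': push. Stack: ab
Final stack: "ab" (length 2)

2


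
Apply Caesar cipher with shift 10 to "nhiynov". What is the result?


Caesar cipher: shift "nhiynov" by 10
  'n' (pos 13) + 10 = pos 23 = 'x'
  'h' (pos 7) + 10 = pos 17 = 'r'
  'i' (pos 8) + 10 = pos 18 = 's'
  'y' (pos 24) + 10 = pos 8 = 'i'
  'n' (pos 13) + 10 = pos 23 = 'x'
  'o' (pos 14) + 10 = pos 24 = 'y'
  'v' (pos 21) + 10 = pos 5 = 'f'
Result: xrsixyf

xrsixyf


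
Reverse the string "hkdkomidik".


Input: hkdkomidik
Reading characters right to left:
  Position 9: 'k'
  Position 8: 'i'
  Position 7: 'd'
  Position 6: 'i'
  Position 5: 'm'
  Position 4: 'o'
  Position 3: 'k'
  Position 2: 'd'
  Position 1: 'k'
  Position 0: 'h'
Reversed: kidimokdkh

kidimokdkh


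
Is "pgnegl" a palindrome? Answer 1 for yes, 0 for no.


Input: pgnegl
Reversed: lgengp
  Compare pos 0 ('p') with pos 5 ('l'): MISMATCH
  Compare pos 1 ('g') with pos 4 ('g'): match
  Compare pos 2 ('n') with pos 3 ('e'): MISMATCH
Result: not a palindrome

0


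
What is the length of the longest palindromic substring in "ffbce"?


Input: "ffbce"
Checking substrings for palindromes:
  [0:2] "ff" (len 2) => palindrome
Longest palindromic substring: "ff" with length 2

2


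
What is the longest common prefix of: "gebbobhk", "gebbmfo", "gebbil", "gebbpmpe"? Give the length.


Words: gebbobhk, gebbmfo, gebbil, gebbpmpe
  Position 0: all 'g' => match
  Position 1: all 'e' => match
  Position 2: all 'b' => match
  Position 3: all 'b' => match
  Position 4: ('o', 'm', 'i', 'p') => mismatch, stop
LCP = "gebb" (length 4)

4


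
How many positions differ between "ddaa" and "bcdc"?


Comparing "ddaa" and "bcdc" position by position:
  Position 0: 'd' vs 'b' => DIFFER
  Position 1: 'd' vs 'c' => DIFFER
  Position 2: 'a' vs 'd' => DIFFER
  Position 3: 'a' vs 'c' => DIFFER
Positions that differ: 4

4


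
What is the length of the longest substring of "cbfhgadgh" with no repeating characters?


Input: "cbfhgadgh"
Sliding window (track last position of each char):
  Position 0 ('c'): window [0,0] length 1 -- new best
  Position 1 ('b'): window [0,1] length 2 -- new best
  Position 2 ('f'): window [0,2] length 3 -- new best
  Position 3 ('h'): window [0,3] length 4 -- new best
  Position 4 ('g'): window [0,4] length 5 -- new best
  Position 5 ('a'): window [0,5] length 6 -- new best
  Position 6 ('d'): window [0,6] length 7 -- new best
  Position 7 ('g'): repeat (last at 4), move window start to 5
  Position 7 ('g'): window [5,7] length 3
  Position 8 ('h'): window [5,8] length 4
Longest substring with no repeats: "cbfhgad" with length 7

7


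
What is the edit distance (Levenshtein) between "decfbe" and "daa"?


Computing edit distance: "decfbe" -> "daa"
DP table:
           d    a    a
      0    1    2    3
  d   1    0    1    2
  e   2    1    1    2
  c   3    2    2    2
  f   4    3    3    3
  b   5    4    4    4
  e   6    5    5    5
Edit distance = dp[6][3] = 5

5


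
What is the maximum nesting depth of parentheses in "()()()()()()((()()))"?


Input: "()()()()()()((()()))"
Tracking depth:
  Position 0 '(': depth becomes 1
  Position 1 ')': depth becomes 0
  Position 2 '(': depth becomes 1
  Position 3 ')': depth becomes 0
  Position 4 '(': depth becomes 1
  Position 5 ')': depth becomes 0
  Position 6 '(': depth becomes 1
  Position 7 ')': depth becomes 0
  Position 8 '(': depth becomes 1
  Position 9 ')': depth becomes 0
  Position 10 '(': depth becomes 1
  Position 11 ')': depth becomes 0
  Position 12 '(': depth becomes 1
  Position 13 '(': depth becomes 2
  Position 14 '(': depth becomes 3
  Position 15 ')': depth becomes 2
  Position 16 '(': depth becomes 3
  Position 17 ')': depth becomes 2
  Position 18 ')': depth becomes 1
  Position 19 ')': depth becomes 0
Maximum depth reached: 3

3


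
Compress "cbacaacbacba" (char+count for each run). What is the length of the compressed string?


Input: cbacaacbacba
Runs:
  'c' x 1 => "c1"
  'b' x 1 => "b1"
  'a' x 1 => "a1"
  'c' x 1 => "c1"
  'a' x 2 => "a2"
  'c' x 1 => "c1"
  'b' x 1 => "b1"
  'a' x 1 => "a1"
  'c' x 1 => "c1"
  'b' x 1 => "b1"
  'a' x 1 => "a1"
Compressed: "c1b1a1c1a2c1b1a1c1b1a1"
Compressed length: 22

22


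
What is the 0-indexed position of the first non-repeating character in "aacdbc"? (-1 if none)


Input: aacdbc
Character frequencies:
  'a': 2
  'b': 1
  'c': 2
  'd': 1
Scanning left to right for freq == 1:
  Position 0 ('a'): freq=2, skip
  Position 1 ('a'): freq=2, skip
  Position 2 ('c'): freq=2, skip
  Position 3 ('d'): unique! => answer = 3

3


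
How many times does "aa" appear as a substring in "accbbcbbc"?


Searching for "aa" in "accbbcbbc"
Scanning each position:
  Position 0: "ac" => no
  Position 1: "cc" => no
  Position 2: "cb" => no
  Position 3: "bb" => no
  Position 4: "bc" => no
  Position 5: "cb" => no
  Position 6: "bb" => no
  Position 7: "bc" => no
Total occurrences: 0

0


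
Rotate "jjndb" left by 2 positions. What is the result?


Input: "jjndb", rotate left by 2
First 2 characters: "jj"
Remaining characters: "ndb"
Concatenate remaining + first: "ndb" + "jj" = "ndbjj"

ndbjj


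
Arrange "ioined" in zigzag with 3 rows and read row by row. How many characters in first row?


Zigzag "ioined" into 3 rows:
Placing characters:
  'i' => row 0
  'o' => row 1
  'i' => row 2
  'n' => row 1
  'e' => row 0
  'd' => row 1
Rows:
  Row 0: "ie"
  Row 1: "ond"
  Row 2: "i"
First row length: 2

2


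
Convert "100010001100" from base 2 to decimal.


Input: "100010001100" in base 2
Positional expansion:
  Digit '1' (value 1) x 2^11 = 2048
  Digit '0' (value 0) x 2^10 = 0
  Digit '0' (value 0) x 2^9 = 0
  Digit '0' (value 0) x 2^8 = 0
  Digit '1' (value 1) x 2^7 = 128
  Digit '0' (value 0) x 2^6 = 0
  Digit '0' (value 0) x 2^5 = 0
  Digit '0' (value 0) x 2^4 = 0
  Digit '1' (value 1) x 2^3 = 8
  Digit '1' (value 1) x 2^2 = 4
  Digit '0' (value 0) x 2^1 = 0
  Digit '0' (value 0) x 2^0 = 0
Sum = 2188

2188


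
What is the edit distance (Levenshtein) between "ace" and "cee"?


Computing edit distance: "ace" -> "cee"
DP table:
           c    e    e
      0    1    2    3
  a   1    1    2    3
  c   2    1    2    3
  e   3    2    1    2
Edit distance = dp[3][3] = 2

2


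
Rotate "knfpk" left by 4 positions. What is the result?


Input: "knfpk", rotate left by 4
First 4 characters: "knfp"
Remaining characters: "k"
Concatenate remaining + first: "k" + "knfp" = "kknfp"

kknfp


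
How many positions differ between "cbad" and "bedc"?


Comparing "cbad" and "bedc" position by position:
  Position 0: 'c' vs 'b' => DIFFER
  Position 1: 'b' vs 'e' => DIFFER
  Position 2: 'a' vs 'd' => DIFFER
  Position 3: 'd' vs 'c' => DIFFER
Positions that differ: 4

4


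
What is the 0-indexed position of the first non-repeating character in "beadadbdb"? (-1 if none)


Input: beadadbdb
Character frequencies:
  'a': 2
  'b': 3
  'd': 3
  'e': 1
Scanning left to right for freq == 1:
  Position 0 ('b'): freq=3, skip
  Position 1 ('e'): unique! => answer = 1

1


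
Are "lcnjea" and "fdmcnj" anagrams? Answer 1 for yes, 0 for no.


Strings: "lcnjea", "fdmcnj"
Sorted first:  acejln
Sorted second: cdfjmn
Differ at position 0: 'a' vs 'c' => not anagrams

0


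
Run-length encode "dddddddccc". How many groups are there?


Input: dddddddccc
Scanning for consecutive runs:
  Group 1: 'd' x 7 (positions 0-6)
  Group 2: 'c' x 3 (positions 7-9)
Total groups: 2

2


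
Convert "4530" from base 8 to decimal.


Input: "4530" in base 8
Positional expansion:
  Digit '4' (value 4) x 8^3 = 2048
  Digit '5' (value 5) x 8^2 = 320
  Digit '3' (value 3) x 8^1 = 24
  Digit '0' (value 0) x 8^0 = 0
Sum = 2392

2392


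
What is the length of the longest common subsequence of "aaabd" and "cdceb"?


LCS of "aaabd" and "cdceb"
DP table:
           c    d    c    e    b
      0    0    0    0    0    0
  a   0    0    0    0    0    0
  a   0    0    0    0    0    0
  a   0    0    0    0    0    0
  b   0    0    0    0    0    1
  d   0    0    1    1    1    1
LCS length = dp[5][5] = 1

1


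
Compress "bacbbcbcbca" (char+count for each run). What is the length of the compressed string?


Input: bacbbcbcbca
Runs:
  'b' x 1 => "b1"
  'a' x 1 => "a1"
  'c' x 1 => "c1"
  'b' x 2 => "b2"
  'c' x 1 => "c1"
  'b' x 1 => "b1"
  'c' x 1 => "c1"
  'b' x 1 => "b1"
  'c' x 1 => "c1"
  'a' x 1 => "a1"
Compressed: "b1a1c1b2c1b1c1b1c1a1"
Compressed length: 20

20


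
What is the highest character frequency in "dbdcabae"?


Input: dbdcabae
Character counts:
  'a': 2
  'b': 2
  'c': 1
  'd': 2
  'e': 1
Maximum frequency: 2

2


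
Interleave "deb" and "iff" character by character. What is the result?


Interleaving "deb" and "iff":
  Position 0: 'd' from first, 'i' from second => "di"
  Position 1: 'e' from first, 'f' from second => "ef"
  Position 2: 'b' from first, 'f' from second => "bf"
Result: diefbf

diefbf


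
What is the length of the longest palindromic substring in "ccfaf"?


Input: "ccfaf"
Checking substrings for palindromes:
  [2:5] "faf" (len 3) => palindrome
  [0:2] "cc" (len 2) => palindrome
Longest palindromic substring: "faf" with length 3

3


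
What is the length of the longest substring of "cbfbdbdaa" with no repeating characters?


Input: "cbfbdbdaa"
Sliding window (track last position of each char):
  Position 0 ('c'): window [0,0] length 1 -- new best
  Position 1 ('b'): window [0,1] length 2 -- new best
  Position 2 ('f'): window [0,2] length 3 -- new best
  Position 3 ('b'): repeat (last at 1), move window start to 2
  Position 3 ('b'): window [2,3] length 2
  Position 4 ('d'): window [2,4] length 3
  Position 5 ('b'): repeat (last at 3), move window start to 4
  Position 5 ('b'): window [4,5] length 2
  Position 6 ('d'): repeat (last at 4), move window start to 5
  Position 6 ('d'): window [5,6] length 2
  Position 7 ('a'): window [5,7] length 3
  Position 8 ('a'): repeat (last at 7), move window start to 8
  Position 8 ('a'): window [8,8] length 1
Longest substring with no repeats: "cbf" with length 3

3


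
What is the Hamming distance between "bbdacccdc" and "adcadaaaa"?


Comparing "bbdacccdc" and "adcadaaaa" position by position:
  Position 0: 'b' vs 'a' => differ
  Position 1: 'b' vs 'd' => differ
  Position 2: 'd' vs 'c' => differ
  Position 3: 'a' vs 'a' => same
  Position 4: 'c' vs 'd' => differ
  Position 5: 'c' vs 'a' => differ
  Position 6: 'c' vs 'a' => differ
  Position 7: 'd' vs 'a' => differ
  Position 8: 'c' vs 'a' => differ
Total differences (Hamming distance): 8

8


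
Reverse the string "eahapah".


Input: eahapah
Reading characters right to left:
  Position 6: 'h'
  Position 5: 'a'
  Position 4: 'p'
  Position 3: 'a'
  Position 2: 'h'
  Position 1: 'a'
  Position 0: 'e'
Reversed: hapahae

hapahae


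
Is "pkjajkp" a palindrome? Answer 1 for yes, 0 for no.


Input: pkjajkp
Reversed: pkjajkp
  Compare pos 0 ('p') with pos 6 ('p'): match
  Compare pos 1 ('k') with pos 5 ('k'): match
  Compare pos 2 ('j') with pos 4 ('j'): match
Result: palindrome

1


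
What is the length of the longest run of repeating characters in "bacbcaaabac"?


Input: "bacbcaaabac"
Scanning for longest run:
  Position 1 ('a'): new char, reset run to 1
  Position 2 ('c'): new char, reset run to 1
  Position 3 ('b'): new char, reset run to 1
  Position 4 ('c'): new char, reset run to 1
  Position 5 ('a'): new char, reset run to 1
  Position 6 ('a'): continues run of 'a', length=2
  Position 7 ('a'): continues run of 'a', length=3
  Position 8 ('b'): new char, reset run to 1
  Position 9 ('a'): new char, reset run to 1
  Position 10 ('c'): new char, reset run to 1
Longest run: 'a' with length 3

3


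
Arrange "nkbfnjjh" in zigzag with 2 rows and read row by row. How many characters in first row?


Zigzag "nkbfnjjh" into 2 rows:
Placing characters:
  'n' => row 0
  'k' => row 1
  'b' => row 0
  'f' => row 1
  'n' => row 0
  'j' => row 1
  'j' => row 0
  'h' => row 1
Rows:
  Row 0: "nbnj"
  Row 1: "kfjh"
First row length: 4

4


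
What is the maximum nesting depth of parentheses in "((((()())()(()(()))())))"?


Input: "((((()())()(()(()))())))"
Tracking depth:
  Position 0 '(': depth becomes 1
  Position 1 '(': depth becomes 2
  Position 2 '(': depth becomes 3
  Position 3 '(': depth becomes 4
  Position 4 '(': depth becomes 5
  Position 5 ')': depth becomes 4
  Position 6 '(': depth becomes 5
  Position 7 ')': depth becomes 4
  Position 8 ')': depth becomes 3
  Position 9 '(': depth becomes 4
  Position 10 ')': depth becomes 3
  Position 11 '(': depth becomes 4
  Position 12 '(': depth becomes 5
  Position 13 ')': depth becomes 4
  Position 14 '(': depth becomes 5
  Position 15 '(': depth becomes 6
  Position 16 ')': depth becomes 5
  Position 17 ')': depth becomes 4
  Position 18 ')': depth becomes 3
  Position 19 '(': depth becomes 4
  Position 20 ')': depth becomes 3
  Position 21 ')': depth becomes 2
  Position 22 ')': depth becomes 1
  Position 23 ')': depth becomes 0
Maximum depth reached: 6

6


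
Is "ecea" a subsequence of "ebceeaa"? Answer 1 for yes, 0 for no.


Check if "ecea" is a subsequence of "ebceeaa"
Greedy scan:
  Position 0 ('e'): matches sub[0] = 'e'
  Position 1 ('b'): no match needed
  Position 2 ('c'): matches sub[1] = 'c'
  Position 3 ('e'): matches sub[2] = 'e'
  Position 4 ('e'): no match needed
  Position 5 ('a'): matches sub[3] = 'a'
  Position 6 ('a'): no match needed
All 4 characters matched => is a subsequence

1


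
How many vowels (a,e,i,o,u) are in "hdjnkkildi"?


Input: hdjnkkildi
Checking each character:
  'h' at position 0: consonant
  'd' at position 1: consonant
  'j' at position 2: consonant
  'n' at position 3: consonant
  'k' at position 4: consonant
  'k' at position 5: consonant
  'i' at position 6: vowel (running total: 1)
  'l' at position 7: consonant
  'd' at position 8: consonant
  'i' at position 9: vowel (running total: 2)
Total vowels: 2

2


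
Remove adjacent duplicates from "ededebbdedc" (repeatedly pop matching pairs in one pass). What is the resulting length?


Input: ededebbdedc
Stack-based adjacent duplicate removal:
  Read 'e': push. Stack: e
  Read 'd': push. Stack: ed
  Read 'e': push. Stack: ede
  Read 'd': push. Stack: eded
  Read 'e': push. Stack: edede
  Read 'b': push. Stack: ededeb
  Read 'b': matches stack top 'b' => pop. Stack: edede
  Read 'd': push. Stack: ededed
  Read 'e': push. Stack: ededede
  Read 'd': push. Stack: edededed
  Read 'c': push. Stack: ededededc
Final stack: "ededededc" (length 9)

9


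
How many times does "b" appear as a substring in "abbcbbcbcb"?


Searching for "b" in "abbcbbcbcb"
Scanning each position:
  Position 0: "a" => no
  Position 1: "b" => MATCH
  Position 2: "b" => MATCH
  Position 3: "c" => no
  Position 4: "b" => MATCH
  Position 5: "b" => MATCH
  Position 6: "c" => no
  Position 7: "b" => MATCH
  Position 8: "c" => no
  Position 9: "b" => MATCH
Total occurrences: 6

6


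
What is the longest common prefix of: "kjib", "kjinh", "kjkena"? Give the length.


Words: kjib, kjinh, kjkena
  Position 0: all 'k' => match
  Position 1: all 'j' => match
  Position 2: ('i', 'i', 'k') => mismatch, stop
LCP = "kj" (length 2)

2


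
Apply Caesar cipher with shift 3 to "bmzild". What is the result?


Caesar cipher: shift "bmzild" by 3
  'b' (pos 1) + 3 = pos 4 = 'e'
  'm' (pos 12) + 3 = pos 15 = 'p'
  'z' (pos 25) + 3 = pos 2 = 'c'
  'i' (pos 8) + 3 = pos 11 = 'l'
  'l' (pos 11) + 3 = pos 14 = 'o'
  'd' (pos 3) + 3 = pos 6 = 'g'
Result: epclog

epclog


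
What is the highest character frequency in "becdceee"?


Input: becdceee
Character counts:
  'b': 1
  'c': 2
  'd': 1
  'e': 4
Maximum frequency: 4

4


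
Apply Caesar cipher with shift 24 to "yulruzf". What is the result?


Caesar cipher: shift "yulruzf" by 24
  'y' (pos 24) + 24 = pos 22 = 'w'
  'u' (pos 20) + 24 = pos 18 = 's'
  'l' (pos 11) + 24 = pos 9 = 'j'
  'r' (pos 17) + 24 = pos 15 = 'p'
  'u' (pos 20) + 24 = pos 18 = 's'
  'z' (pos 25) + 24 = pos 23 = 'x'
  'f' (pos 5) + 24 = pos 3 = 'd'
Result: wsjpsxd

wsjpsxd


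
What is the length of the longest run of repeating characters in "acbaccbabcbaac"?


Input: "acbaccbabcbaac"
Scanning for longest run:
  Position 1 ('c'): new char, reset run to 1
  Position 2 ('b'): new char, reset run to 1
  Position 3 ('a'): new char, reset run to 1
  Position 4 ('c'): new char, reset run to 1
  Position 5 ('c'): continues run of 'c', length=2
  Position 6 ('b'): new char, reset run to 1
  Position 7 ('a'): new char, reset run to 1
  Position 8 ('b'): new char, reset run to 1
  Position 9 ('c'): new char, reset run to 1
  Position 10 ('b'): new char, reset run to 1
  Position 11 ('a'): new char, reset run to 1
  Position 12 ('a'): continues run of 'a', length=2
  Position 13 ('c'): new char, reset run to 1
Longest run: 'c' with length 2

2


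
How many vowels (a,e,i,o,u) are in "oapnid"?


Input: oapnid
Checking each character:
  'o' at position 0: vowel (running total: 1)
  'a' at position 1: vowel (running total: 2)
  'p' at position 2: consonant
  'n' at position 3: consonant
  'i' at position 4: vowel (running total: 3)
  'd' at position 5: consonant
Total vowels: 3

3
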